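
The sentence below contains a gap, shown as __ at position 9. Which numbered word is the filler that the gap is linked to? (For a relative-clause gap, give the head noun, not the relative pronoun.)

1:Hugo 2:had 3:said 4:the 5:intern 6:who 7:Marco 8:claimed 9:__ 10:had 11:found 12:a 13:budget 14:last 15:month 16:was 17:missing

The gap at 9 is the subject of "found", inside a relative clause.
The relative pronoun is "who" (word 6); it is bound by the head noun immediately before it.
Its filler is the head noun "intern", at word 5.

5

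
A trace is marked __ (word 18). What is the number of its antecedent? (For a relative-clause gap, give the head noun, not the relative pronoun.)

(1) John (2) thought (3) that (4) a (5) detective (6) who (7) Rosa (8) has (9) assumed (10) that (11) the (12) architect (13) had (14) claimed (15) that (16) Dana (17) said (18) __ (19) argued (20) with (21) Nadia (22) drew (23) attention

The gap at 18 is the subject of "argued", inside a relative clause.
The relative pronoun is "who" (word 6); it is bound by the head noun immediately before it.
Its filler is the head noun "detective", at word 5.

5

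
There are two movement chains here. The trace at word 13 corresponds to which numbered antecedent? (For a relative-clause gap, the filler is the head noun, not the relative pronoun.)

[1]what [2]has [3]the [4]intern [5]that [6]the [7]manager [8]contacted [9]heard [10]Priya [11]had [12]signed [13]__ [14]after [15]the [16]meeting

The marked gap is the direct object of "signed".
Its filler is the fronted wh-phrase "what", at word 1.
(The other dependency links word 4 to a gap after word 8.)

1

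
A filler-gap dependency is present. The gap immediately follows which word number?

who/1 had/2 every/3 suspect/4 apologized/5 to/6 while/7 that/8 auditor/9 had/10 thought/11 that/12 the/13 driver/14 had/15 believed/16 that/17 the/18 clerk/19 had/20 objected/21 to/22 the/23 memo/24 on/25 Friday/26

The displaced element is "who" (word 1).
It functions as the object of the preposition "to" of "apologized", so the gap sits immediately after word 6 ("to").
Base order: Every suspect had apologized to who while that auditor had thought that the driver had believed that the clerk had objected to the memo on Friday.

6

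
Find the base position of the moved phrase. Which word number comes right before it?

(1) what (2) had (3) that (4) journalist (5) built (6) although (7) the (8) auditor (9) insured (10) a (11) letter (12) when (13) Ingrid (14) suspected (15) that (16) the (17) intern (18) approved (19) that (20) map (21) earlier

5

The displaced element is "what" (word 1).
It functions as the direct object of "built", so the gap sits immediately after word 5 ("built").
Base order: That journalist had built what although the auditor insured a letter when Ingrid suspected that the intern approved that map earlier.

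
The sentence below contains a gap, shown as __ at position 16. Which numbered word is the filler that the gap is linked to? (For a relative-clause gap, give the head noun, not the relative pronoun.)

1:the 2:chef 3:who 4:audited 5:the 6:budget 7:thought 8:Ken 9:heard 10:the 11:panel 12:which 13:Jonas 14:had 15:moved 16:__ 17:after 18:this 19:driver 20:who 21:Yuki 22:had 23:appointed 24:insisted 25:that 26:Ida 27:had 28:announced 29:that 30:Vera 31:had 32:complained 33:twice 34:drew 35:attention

11

The gap at 16 is the object of "moved", inside a relative clause.
The relative pronoun is "which" (word 12); it is bound by the head noun immediately before it.
Its filler is the head noun "panel", at word 11.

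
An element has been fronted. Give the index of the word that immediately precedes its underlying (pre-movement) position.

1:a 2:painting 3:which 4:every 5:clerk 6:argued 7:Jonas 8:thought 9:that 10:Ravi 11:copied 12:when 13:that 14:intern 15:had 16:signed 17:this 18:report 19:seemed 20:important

11

The displaced element is "a painting" (word 2).
It is linked across 2 clause boundaries (Ø → that).
It functions as the direct object of "copied", so the gap sits immediately after word 11 ("copied").
Base order: Every clerk argued Jonas thought that Ravi copied a painting when that intern had signed this report.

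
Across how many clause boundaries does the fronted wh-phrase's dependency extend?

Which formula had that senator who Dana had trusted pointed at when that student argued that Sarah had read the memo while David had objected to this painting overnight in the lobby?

0

"which formula" originates inside the matrix clause — no clause boundary is crossed.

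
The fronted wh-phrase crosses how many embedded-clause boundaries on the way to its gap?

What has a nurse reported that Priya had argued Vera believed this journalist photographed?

3

"what" is extracted from the object of "photographed".
Boundaries crossed, outermost first: [that], [Ø], [Ø] — 3 in total.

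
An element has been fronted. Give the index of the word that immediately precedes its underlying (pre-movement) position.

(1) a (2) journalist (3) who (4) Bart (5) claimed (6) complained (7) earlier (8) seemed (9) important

The displaced element is "a journalist" (word 2).
It is linked across 1 clause boundary (Ø).
It functions as the subject of "complained", so the gap sits immediately after word 5 ("claimed").
Base order: Bart claimed that a journalist complained earlier.

5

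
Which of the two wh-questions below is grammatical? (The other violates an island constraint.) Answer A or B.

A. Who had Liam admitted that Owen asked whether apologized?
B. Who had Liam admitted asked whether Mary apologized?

B

In A, the wh-phrase is extracted from inside a wh-island (introduced by "whether"), which blocks movement.
In B, the extraction path crosses only that-complement boundaries, which are transparent.
So B is grammatical.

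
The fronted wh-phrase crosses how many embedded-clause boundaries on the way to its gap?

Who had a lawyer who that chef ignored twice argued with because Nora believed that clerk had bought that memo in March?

"who" originates inside the matrix clause — no clause boundary is crossed.

0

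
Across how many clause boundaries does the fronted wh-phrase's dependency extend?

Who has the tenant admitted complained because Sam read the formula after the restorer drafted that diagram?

1

"who" is extracted from the subject of "complained".
Boundaries crossed, outermost first: [Ø] — 1 in total.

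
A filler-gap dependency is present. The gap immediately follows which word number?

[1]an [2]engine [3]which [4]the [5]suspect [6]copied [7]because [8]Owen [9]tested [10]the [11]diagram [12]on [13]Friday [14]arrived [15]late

The displaced element is "an engine" (word 2).
It functions as the direct object of "copied", so the gap sits immediately after word 6 ("copied").
Base order: The suspect copied an engine because Owen tested the diagram on Friday.

6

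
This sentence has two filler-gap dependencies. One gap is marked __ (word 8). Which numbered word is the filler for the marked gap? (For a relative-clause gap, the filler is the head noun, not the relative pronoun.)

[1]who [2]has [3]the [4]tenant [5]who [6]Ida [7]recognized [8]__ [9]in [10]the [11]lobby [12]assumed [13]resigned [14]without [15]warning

The marked gap is inside the relative clause, the direct object of "recognized".
Its filler is the head noun "tenant" (via "who"), at word 4.
(The other dependency links word 1 to a gap after word 12.)

4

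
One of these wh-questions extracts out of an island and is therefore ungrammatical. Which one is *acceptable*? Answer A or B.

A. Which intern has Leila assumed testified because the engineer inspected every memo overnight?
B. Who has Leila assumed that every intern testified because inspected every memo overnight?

In B, the wh-phrase is extracted from inside an adjunct island (introduced by "because"), which blocks movement.
In A, the extraction path crosses only that-complement boundaries, which are transparent.
So A is grammatical.

A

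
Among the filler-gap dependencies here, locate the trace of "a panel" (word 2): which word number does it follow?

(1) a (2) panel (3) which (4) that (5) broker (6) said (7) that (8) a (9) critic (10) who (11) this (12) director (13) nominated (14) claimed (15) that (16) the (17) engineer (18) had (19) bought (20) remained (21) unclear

The displaced element is "a panel" (word 2).
It is linked across 2 clause boundaries (that → that).
It functions as the direct object of "bought", so the gap sits immediately after word 19 ("bought").
Base order: That broker said that a critic who this director nominated claimed that the engineer had bought a panel.

19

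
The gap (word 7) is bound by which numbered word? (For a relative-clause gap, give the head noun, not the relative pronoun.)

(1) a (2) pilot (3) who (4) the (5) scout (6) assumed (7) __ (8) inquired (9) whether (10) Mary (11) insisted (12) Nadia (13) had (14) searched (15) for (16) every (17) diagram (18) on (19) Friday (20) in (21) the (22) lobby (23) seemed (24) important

The gap at 7 is the subject of "inquired", inside a relative clause.
The relative pronoun is "who" (word 3); it is bound by the head noun immediately before it.
Its filler is the head noun "pilot", at word 2.

2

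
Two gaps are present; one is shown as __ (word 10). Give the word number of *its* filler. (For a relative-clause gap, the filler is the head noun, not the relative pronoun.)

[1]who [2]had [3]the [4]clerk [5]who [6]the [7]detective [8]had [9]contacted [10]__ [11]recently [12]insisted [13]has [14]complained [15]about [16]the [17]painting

The marked gap is inside the relative clause, the direct object of "contacted".
Its filler is the head noun "clerk" (via "who"), at word 4.
(The other dependency links word 1 to a gap after word 12.)

4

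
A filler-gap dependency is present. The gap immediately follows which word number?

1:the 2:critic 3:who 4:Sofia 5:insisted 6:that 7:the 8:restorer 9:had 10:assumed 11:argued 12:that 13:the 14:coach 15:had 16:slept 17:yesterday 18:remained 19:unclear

10

The displaced element is "the critic" (word 2).
It is linked across 2 clause boundaries (that → Ø).
It functions as the subject of "argued", so the gap sits immediately after word 10 ("assumed").
Base order: Sofia insisted that the restorer had assumed that the critic argued that the coach had slept yesterday.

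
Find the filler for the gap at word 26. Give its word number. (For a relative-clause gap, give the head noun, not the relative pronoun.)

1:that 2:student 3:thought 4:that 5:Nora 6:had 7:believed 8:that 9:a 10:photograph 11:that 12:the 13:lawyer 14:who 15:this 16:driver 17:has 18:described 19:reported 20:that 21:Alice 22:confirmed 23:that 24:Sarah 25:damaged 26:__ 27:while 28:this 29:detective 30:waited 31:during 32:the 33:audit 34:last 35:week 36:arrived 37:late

10

The gap at 26 is the object of "damaged", inside a relative clause.
The relative pronoun is "that" (word 11); it is bound by the head noun immediately before it.
Its filler is the head noun "photograph", at word 10.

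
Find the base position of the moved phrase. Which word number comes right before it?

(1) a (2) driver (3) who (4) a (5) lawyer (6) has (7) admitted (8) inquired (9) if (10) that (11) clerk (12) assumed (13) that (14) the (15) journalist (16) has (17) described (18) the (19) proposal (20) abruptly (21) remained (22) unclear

The displaced element is "a driver" (word 2).
It is linked across 1 clause boundary (Ø).
It functions as the subject of "inquired", so the gap sits immediately after word 7 ("admitted").
Base order: A lawyer has admitted that a driver inquired if that clerk assumed that the journalist has described the proposal abruptly.

7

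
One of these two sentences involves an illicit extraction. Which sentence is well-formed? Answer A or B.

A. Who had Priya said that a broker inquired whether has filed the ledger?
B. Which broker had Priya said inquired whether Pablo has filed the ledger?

B

In A, the wh-phrase is extracted from inside a wh-island (introduced by "whether"), which blocks movement.
In B, the extraction path crosses only that-complement boundaries, which are transparent.
So B is grammatical.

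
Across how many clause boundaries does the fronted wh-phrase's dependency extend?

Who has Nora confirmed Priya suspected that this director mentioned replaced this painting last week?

"who" is extracted from the subject of "replaced".
Boundaries crossed, outermost first: [Ø], [that], [Ø] — 3 in total.

3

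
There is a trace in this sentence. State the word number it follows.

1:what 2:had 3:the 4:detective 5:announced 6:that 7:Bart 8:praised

8

The displaced element is "what" (word 1).
It is linked across 1 clause boundary (that).
It functions as the direct object of "praised", so the gap sits immediately after word 8 ("praised").
Base order: The detective had announced that Bart praised what.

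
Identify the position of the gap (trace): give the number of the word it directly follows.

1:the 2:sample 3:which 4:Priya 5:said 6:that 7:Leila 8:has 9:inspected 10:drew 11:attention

9

The displaced element is "the sample" (word 2).
It is linked across 1 clause boundary (that).
It functions as the direct object of "inspected", so the gap sits immediately after word 9 ("inspected").
Base order: Priya said that Leila has inspected the sample.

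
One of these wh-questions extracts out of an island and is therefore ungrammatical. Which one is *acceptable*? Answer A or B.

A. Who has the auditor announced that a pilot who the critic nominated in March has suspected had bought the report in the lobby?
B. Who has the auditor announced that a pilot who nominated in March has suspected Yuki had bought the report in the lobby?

A

In B, the wh-phrase is extracted from inside a complex-NP island (relative clause) (introduced by "who"), which blocks movement.
In A, the extraction path crosses only that-complement boundaries, which are transparent.
So A is grammatical.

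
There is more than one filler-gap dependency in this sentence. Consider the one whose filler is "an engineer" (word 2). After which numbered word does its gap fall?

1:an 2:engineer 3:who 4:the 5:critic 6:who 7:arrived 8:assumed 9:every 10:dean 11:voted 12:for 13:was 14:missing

The displaced element is "an engineer" (word 2).
It is linked across 1 clause boundary (Ø).
It functions as the object of the preposition "for" of "voted", so the gap sits immediately after word 12 ("for").
Base order: The critic who arrived assumed every dean voted for an engineer.

12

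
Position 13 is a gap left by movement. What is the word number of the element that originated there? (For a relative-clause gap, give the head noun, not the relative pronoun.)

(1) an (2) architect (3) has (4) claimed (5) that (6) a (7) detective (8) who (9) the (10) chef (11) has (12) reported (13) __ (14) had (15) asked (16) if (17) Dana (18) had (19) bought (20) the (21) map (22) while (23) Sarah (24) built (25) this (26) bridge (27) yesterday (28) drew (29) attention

7

The gap at 13 is the subject of "asked", inside a relative clause.
The relative pronoun is "who" (word 8); it is bound by the head noun immediately before it.
Its filler is the head noun "detective", at word 7.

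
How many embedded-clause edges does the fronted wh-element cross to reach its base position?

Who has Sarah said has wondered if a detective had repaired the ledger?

1

"who" is extracted from the subject of "wondered".
Boundaries crossed, outermost first: [Ø] — 1 in total.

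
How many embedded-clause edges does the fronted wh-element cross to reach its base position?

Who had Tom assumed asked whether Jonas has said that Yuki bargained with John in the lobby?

1

"who" is extracted from the subject of "asked".
Boundaries crossed, outermost first: [Ø] — 1 in total.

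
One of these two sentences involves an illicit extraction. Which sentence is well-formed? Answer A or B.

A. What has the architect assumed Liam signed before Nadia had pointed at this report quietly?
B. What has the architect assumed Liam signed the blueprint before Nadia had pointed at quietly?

A

In B, the wh-phrase is extracted from inside an adjunct island (introduced by "before"), which blocks movement.
In A, the extraction path crosses only that-complement boundaries, which are transparent.
So A is grammatical.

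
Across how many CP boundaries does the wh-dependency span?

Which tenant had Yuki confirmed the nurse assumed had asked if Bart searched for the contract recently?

2

"which tenant" is extracted from the subject of "asked".
Boundaries crossed, outermost first: [Ø], [Ø] — 2 in total.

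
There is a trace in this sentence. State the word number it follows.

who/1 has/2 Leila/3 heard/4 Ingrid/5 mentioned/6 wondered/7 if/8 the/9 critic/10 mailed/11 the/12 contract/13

The displaced element is "who" (word 1).
It is linked across 2 clause boundaries (Ø → Ø).
It functions as the subject of "wondered", so the gap sits immediately after word 6 ("mentioned").
Base order: Leila has heard Ingrid mentioned that who wondered if the critic mailed the contract.

6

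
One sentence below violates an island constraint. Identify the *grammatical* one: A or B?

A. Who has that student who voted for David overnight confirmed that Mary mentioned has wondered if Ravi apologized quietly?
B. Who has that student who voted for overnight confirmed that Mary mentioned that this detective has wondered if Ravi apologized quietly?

A

In B, the wh-phrase is extracted from inside a complex-NP island (relative clause) (introduced by "who"), which blocks movement.
In A, the extraction path crosses only that-complement boundaries, which are transparent.
So A is grammatical.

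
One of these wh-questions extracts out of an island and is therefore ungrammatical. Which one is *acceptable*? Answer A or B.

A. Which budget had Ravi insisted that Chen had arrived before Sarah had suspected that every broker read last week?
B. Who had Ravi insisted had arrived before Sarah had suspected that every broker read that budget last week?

In A, the wh-phrase is extracted from inside an adjunct island (introduced by "before"), which blocks movement.
In B, the extraction path crosses only that-complement boundaries, which are transparent.
So B is grammatical.

B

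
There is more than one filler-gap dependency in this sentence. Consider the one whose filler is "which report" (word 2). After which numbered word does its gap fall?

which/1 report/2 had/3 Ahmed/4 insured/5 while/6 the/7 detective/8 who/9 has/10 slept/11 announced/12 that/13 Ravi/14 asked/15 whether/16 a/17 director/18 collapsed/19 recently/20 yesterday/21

The displaced element is "which report" (word 2).
It functions as the direct object of "insured", so the gap sits immediately after word 5 ("insured").
Base order: Ahmed had insured which report while the detective who has slept announced that Ravi asked whether a director collapsed recently yesterday.

5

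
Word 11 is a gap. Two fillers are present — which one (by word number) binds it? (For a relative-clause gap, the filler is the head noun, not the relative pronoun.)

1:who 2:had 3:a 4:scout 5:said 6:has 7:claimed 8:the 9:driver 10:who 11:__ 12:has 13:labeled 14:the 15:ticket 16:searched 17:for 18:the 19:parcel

9

The marked gap is inside the relative clause, the subject of "labeled".
Its filler is the head noun "driver" (via "who"), at word 9.
(The other dependency links word 1 to a gap after word 5.)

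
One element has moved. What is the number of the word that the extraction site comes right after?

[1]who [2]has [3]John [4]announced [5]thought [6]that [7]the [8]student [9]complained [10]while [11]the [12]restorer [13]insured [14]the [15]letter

4

The displaced element is "who" (word 1).
It is linked across 1 clause boundary (Ø).
It functions as the subject of "thought", so the gap sits immediately after word 4 ("announced").
Base order: John has announced that who thought that the student complained while the restorer insured the letter.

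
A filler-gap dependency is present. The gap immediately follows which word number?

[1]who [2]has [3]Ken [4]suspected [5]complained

4

The displaced element is "who" (word 1).
It is linked across 1 clause boundary (Ø).
It functions as the subject of "complained", so the gap sits immediately after word 4 ("suspected").
Base order: Ken has suspected that who complained.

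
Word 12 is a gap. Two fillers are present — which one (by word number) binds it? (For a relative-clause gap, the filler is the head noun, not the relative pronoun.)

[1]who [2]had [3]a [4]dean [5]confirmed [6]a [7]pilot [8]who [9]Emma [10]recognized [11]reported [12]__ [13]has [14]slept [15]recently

The marked gap is the subject of "slept".
Its filler is the fronted wh-phrase "who", at word 1.
(The other dependency links word 7 to a gap after word 10.)

1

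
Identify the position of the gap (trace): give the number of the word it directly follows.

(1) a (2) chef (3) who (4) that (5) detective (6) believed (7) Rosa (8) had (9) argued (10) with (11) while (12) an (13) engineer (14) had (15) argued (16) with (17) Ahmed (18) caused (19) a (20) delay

10

The displaced element is "a chef" (word 2).
It is linked across 1 clause boundary (Ø).
It functions as the object of the preposition "with" of "argued", so the gap sits immediately after word 10 ("with").
Base order: That detective believed Rosa had argued with a chef while an engineer had argued with Ahmed.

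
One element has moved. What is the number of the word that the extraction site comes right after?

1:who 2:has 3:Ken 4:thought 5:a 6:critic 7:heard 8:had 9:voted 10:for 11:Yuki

7

The displaced element is "who" (word 1).
It is linked across 2 clause boundaries (Ø → Ø).
It functions as the subject of "voted", so the gap sits immediately after word 7 ("heard").
Base order: Ken has thought a critic heard that who had voted for Yuki.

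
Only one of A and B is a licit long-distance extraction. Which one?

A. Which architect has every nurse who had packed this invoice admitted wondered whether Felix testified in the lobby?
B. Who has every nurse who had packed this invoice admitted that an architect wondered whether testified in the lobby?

A

In B, the wh-phrase is extracted from inside a wh-island (introduced by "whether"), which blocks movement.
In A, the extraction path crosses only that-complement boundaries, which are transparent.
So A is grammatical.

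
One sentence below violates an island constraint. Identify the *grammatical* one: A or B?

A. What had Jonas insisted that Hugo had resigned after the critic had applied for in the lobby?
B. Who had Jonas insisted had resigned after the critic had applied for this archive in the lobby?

In A, the wh-phrase is extracted from inside an adjunct island (introduced by "after"), which blocks movement.
In B, the extraction path crosses only that-complement boundaries, which are transparent.
So B is grammatical.

B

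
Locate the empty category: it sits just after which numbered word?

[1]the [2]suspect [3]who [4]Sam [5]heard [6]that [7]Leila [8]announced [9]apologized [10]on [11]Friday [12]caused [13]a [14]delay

8

The displaced element is "the suspect" (word 2).
It is linked across 2 clause boundaries (that → Ø).
It functions as the subject of "apologized", so the gap sits immediately after word 8 ("announced").
Base order: Sam heard that Leila announced that the suspect apologized on Friday.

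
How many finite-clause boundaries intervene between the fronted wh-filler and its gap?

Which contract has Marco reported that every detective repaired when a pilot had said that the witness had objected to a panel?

1

"which contract" is extracted from the object of "repaired".
Boundaries crossed, outermost first: [that] — 1 in total.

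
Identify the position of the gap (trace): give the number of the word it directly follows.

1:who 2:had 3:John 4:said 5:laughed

4

The displaced element is "who" (word 1).
It is linked across 1 clause boundary (Ø).
It functions as the subject of "laughed", so the gap sits immediately after word 4 ("said").
Base order: John had said that who laughed.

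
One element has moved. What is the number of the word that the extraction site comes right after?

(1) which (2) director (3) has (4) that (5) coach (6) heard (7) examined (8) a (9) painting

The displaced element is "which director" (word 2).
It is linked across 1 clause boundary (Ø).
It functions as the subject of "examined", so the gap sits immediately after word 6 ("heard").
Base order: That coach has heard that which director examined a painting.

6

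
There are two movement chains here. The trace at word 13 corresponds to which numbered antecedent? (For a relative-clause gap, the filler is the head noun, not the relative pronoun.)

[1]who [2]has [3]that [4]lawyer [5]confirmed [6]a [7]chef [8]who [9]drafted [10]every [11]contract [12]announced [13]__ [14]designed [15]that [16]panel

The marked gap is the subject of "designed".
Its filler is the fronted wh-phrase "who", at word 1.
(The other dependency links word 7 to a gap after word 8.)

1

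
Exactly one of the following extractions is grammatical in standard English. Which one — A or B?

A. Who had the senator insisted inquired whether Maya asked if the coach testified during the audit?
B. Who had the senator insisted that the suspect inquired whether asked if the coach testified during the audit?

In B, the wh-phrase is extracted from inside a wh-island (introduced by "whether"), which blocks movement.
In A, the extraction path crosses only that-complement boundaries, which are transparent.
So A is grammatical.

A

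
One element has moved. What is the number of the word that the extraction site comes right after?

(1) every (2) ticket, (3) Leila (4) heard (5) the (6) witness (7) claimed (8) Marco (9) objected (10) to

The displaced element is "every ticket" (word 2).
It is linked across 2 clause boundaries (Ø → Ø).
It functions as the object of the preposition "to" of "objected", so the gap sits immediately after word 10 ("to").
Base order: Leila heard the witness claimed Marco objected to every ticket.

10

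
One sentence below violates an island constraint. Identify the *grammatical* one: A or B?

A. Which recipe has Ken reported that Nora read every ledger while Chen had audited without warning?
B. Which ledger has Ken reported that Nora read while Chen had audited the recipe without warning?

B

In A, the wh-phrase is extracted from inside an adjunct island (introduced by "while"), which blocks movement.
In B, the extraction path crosses only that-complement boundaries, which are transparent.
So B is grammatical.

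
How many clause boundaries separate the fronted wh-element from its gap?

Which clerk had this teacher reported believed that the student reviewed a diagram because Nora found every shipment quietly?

1

"which clerk" is extracted from the subject of "believed".
Boundaries crossed, outermost first: [Ø] — 1 in total.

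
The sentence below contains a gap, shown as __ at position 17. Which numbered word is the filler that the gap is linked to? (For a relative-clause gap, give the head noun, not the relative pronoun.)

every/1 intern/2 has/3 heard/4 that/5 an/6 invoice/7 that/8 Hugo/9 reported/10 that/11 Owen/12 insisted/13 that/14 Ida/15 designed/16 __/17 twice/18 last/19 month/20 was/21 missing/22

7

The gap at 17 is the object of "designed", inside a relative clause.
The relative pronoun is "that" (word 8); it is bound by the head noun immediately before it.
Its filler is the head noun "invoice", at word 7.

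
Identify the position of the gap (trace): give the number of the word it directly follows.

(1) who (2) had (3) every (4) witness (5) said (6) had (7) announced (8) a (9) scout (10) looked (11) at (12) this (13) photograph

The displaced element is "who" (word 1).
It is linked across 1 clause boundary (Ø).
It functions as the subject of "announced", so the gap sits immediately after word 5 ("said").
Base order: Every witness had said that who had announced a scout looked at this photograph.

5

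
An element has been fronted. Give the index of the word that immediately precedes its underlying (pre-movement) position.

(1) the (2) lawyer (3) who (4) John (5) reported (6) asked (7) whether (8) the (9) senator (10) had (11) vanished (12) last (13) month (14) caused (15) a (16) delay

The displaced element is "the lawyer" (word 2).
It is linked across 1 clause boundary (Ø).
It functions as the subject of "asked", so the gap sits immediately after word 5 ("reported").
Base order: John reported that the lawyer asked whether the senator had vanished last month.

5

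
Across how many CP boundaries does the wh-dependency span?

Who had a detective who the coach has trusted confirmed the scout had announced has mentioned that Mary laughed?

"who" is extracted from the subject of "mentioned".
Boundaries crossed, outermost first: [Ø], [Ø] — 2 in total.

2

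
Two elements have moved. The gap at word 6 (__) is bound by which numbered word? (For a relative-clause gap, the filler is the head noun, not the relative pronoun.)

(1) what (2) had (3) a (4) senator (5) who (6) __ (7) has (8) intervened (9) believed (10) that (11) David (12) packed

4

The marked gap is inside the relative clause, the subject of "intervened".
Its filler is the head noun "senator" (via "who"), at word 4.
(The other dependency links word 1 to a gap after word 12.)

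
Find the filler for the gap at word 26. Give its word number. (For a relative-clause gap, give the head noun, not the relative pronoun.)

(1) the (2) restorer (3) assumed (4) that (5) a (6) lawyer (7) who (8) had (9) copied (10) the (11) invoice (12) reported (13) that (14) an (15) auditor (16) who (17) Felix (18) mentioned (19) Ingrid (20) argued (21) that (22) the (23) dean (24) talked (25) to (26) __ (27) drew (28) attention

The gap at 26 is the prepositional object of "talked", inside a relative clause.
The relative pronoun is "who" (word 16); it is bound by the head noun immediately before it.
Its filler is the head noun "auditor", at word 15.

15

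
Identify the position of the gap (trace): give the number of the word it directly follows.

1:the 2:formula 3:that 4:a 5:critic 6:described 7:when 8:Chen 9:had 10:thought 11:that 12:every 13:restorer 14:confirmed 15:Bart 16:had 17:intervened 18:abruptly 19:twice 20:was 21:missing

The displaced element is "the formula" (word 2).
It functions as the direct object of "described", so the gap sits immediately after word 6 ("described").
Base order: A critic described the formula when Chen had thought that every restorer confirmed Bart had intervened abruptly twice.

6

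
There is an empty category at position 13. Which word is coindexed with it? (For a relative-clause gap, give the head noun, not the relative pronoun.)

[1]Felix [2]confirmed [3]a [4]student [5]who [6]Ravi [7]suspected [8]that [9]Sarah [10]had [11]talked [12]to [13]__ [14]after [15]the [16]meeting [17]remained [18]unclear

The gap at 13 is the prepositional object of "talked", inside a relative clause.
The relative pronoun is "who" (word 5); it is bound by the head noun immediately before it.
Its filler is the head noun "student", at word 4.

4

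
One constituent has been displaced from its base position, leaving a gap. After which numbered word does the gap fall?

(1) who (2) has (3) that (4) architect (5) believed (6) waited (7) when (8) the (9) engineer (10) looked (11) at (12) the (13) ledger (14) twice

5

The displaced element is "who" (word 1).
It is linked across 1 clause boundary (Ø).
It functions as the subject of "waited", so the gap sits immediately after word 5 ("believed").
Base order: That architect has believed that who waited when the engineer looked at the ledger twice.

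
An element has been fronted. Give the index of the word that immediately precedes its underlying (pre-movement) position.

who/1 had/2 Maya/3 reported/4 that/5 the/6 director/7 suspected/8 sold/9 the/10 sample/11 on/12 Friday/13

8

The displaced element is "who" (word 1).
It is linked across 2 clause boundaries (that → Ø).
It functions as the subject of "sold", so the gap sits immediately after word 8 ("suspected").
Base order: Maya had reported that the director suspected that who sold the sample on Friday.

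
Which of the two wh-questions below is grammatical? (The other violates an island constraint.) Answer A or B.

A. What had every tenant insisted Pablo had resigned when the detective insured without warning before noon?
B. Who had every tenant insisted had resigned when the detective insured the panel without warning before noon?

B

In A, the wh-phrase is extracted from inside an adjunct island (introduced by "when"), which blocks movement.
In B, the extraction path crosses only that-complement boundaries, which are transparent.
So B is grammatical.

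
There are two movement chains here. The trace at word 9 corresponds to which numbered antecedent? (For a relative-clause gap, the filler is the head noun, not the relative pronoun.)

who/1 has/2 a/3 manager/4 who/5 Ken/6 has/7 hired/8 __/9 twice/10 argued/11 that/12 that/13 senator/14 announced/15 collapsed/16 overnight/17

4

The marked gap is inside the relative clause, the direct object of "hired".
Its filler is the head noun "manager" (via "who"), at word 4.
(The other dependency links word 1 to a gap after word 15.)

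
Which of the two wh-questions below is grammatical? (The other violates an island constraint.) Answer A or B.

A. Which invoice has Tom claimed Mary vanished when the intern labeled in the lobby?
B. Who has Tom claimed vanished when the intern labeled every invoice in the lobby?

B

In A, the wh-phrase is extracted from inside an adjunct island (introduced by "when"), which blocks movement.
In B, the extraction path crosses only that-complement boundaries, which are transparent.
So B is grammatical.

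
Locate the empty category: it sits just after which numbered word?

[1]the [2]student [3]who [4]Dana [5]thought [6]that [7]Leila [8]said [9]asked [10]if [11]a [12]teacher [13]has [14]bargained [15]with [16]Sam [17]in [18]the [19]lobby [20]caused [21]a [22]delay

8

The displaced element is "the student" (word 2).
It is linked across 2 clause boundaries (that → Ø).
It functions as the subject of "asked", so the gap sits immediately after word 8 ("said").
Base order: Dana thought that Leila said that the student asked if a teacher has bargained with Sam in the lobby.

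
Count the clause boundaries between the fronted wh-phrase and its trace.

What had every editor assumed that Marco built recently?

"what" is extracted from the object of "built".
Boundaries crossed, outermost first: [that] — 1 in total.

1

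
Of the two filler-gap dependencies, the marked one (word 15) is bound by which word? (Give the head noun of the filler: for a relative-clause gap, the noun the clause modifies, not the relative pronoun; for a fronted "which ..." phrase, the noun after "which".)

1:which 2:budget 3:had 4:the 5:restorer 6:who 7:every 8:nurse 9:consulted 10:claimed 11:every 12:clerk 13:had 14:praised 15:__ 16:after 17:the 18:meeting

2

The marked gap is the direct object of "praised".
Its filler is the fronted wh-phrase "which budget", at word 2.
(The other dependency links word 5 to a gap after word 9.)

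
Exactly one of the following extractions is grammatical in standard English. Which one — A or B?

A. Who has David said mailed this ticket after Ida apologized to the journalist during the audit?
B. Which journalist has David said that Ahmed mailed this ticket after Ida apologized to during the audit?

In B, the wh-phrase is extracted from inside an adjunct island (introduced by "after"), which blocks movement.
In A, the extraction path crosses only that-complement boundaries, which are transparent.
So A is grammatical.

A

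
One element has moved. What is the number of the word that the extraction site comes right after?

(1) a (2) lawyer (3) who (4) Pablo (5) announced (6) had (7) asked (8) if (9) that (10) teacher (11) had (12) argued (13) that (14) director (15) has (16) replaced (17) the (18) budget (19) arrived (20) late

The displaced element is "a lawyer" (word 2).
It is linked across 1 clause boundary (Ø).
It functions as the subject of "asked", so the gap sits immediately after word 5 ("announced").
Base order: Pablo announced that a lawyer had asked if that teacher had argued that director has replaced the budget.

5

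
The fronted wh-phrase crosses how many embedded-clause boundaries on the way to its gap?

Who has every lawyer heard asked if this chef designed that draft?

1

"who" is extracted from the subject of "asked".
Boundaries crossed, outermost first: [Ø] — 1 in total.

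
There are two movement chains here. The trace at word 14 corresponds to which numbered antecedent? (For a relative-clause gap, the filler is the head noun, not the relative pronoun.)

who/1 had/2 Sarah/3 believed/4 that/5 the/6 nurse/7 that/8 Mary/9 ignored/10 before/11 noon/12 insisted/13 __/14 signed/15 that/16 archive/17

The marked gap is the subject of "signed".
Its filler is the fronted wh-phrase "who", at word 1.
(The other dependency links word 7 to a gap after word 10.)

1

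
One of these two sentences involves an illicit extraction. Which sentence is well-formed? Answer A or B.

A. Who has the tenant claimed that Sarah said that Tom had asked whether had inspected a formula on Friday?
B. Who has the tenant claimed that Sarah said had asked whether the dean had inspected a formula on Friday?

In A, the wh-phrase is extracted from inside a wh-island (introduced by "whether"), which blocks movement.
In B, the extraction path crosses only that-complement boundaries, which are transparent.
So B is grammatical.

B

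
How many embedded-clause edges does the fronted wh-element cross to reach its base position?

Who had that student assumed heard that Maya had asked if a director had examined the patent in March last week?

1

"who" is extracted from the subject of "heard".
Boundaries crossed, outermost first: [Ø] — 1 in total.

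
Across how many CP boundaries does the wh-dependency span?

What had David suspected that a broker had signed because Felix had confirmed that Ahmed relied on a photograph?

"what" is extracted from the object of "signed".
Boundaries crossed, outermost first: [that] — 1 in total.

1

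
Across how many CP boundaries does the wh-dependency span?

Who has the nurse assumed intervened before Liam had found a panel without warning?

1

"who" is extracted from the subject of "intervened".
Boundaries crossed, outermost first: [Ø] — 1 in total.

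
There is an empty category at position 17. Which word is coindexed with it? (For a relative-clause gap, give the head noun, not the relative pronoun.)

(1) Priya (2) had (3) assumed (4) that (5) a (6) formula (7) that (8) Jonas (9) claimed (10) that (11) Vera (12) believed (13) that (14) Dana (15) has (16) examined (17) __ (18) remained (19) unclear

The gap at 17 is the object of "examined", inside a relative clause.
The relative pronoun is "that" (word 7); it is bound by the head noun immediately before it.
Its filler is the head noun "formula", at word 6.

6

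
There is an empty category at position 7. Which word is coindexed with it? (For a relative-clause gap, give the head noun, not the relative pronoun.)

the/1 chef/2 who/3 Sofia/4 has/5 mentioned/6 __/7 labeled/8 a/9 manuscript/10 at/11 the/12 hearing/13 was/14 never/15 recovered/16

The gap at 7 is the subject of "labeled", inside a relative clause.
The relative pronoun is "who" (word 3); it is bound by the head noun immediately before it.
Its filler is the head noun "chef", at word 2.

2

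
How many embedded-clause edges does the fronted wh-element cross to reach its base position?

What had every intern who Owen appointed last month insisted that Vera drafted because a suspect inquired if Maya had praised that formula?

"what" is extracted from the object of "drafted".
Boundaries crossed, outermost first: [that] — 1 in total.

1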